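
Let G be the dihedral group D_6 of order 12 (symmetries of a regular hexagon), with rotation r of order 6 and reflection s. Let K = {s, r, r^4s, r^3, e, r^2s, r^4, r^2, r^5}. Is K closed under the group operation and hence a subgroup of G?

No

|K| = 9 does not divide |G| = 12, so by Lagrange K is not a subgroup.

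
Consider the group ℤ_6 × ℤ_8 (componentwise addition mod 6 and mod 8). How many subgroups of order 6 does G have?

3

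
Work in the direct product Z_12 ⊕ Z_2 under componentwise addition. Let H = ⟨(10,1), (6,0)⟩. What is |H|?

|⟨(10,1)⟩| = 6 and |⟨(6,0)⟩| = 2, so |H| is a multiple of lcm(6, 2) = 6 and divides |G| = 24.
Closing under the operation: H = {(0,0), (0,1), (2,0), (2,1), (4,0), (4,1), (6,0), (6,1), (8,0), (8,1), (10,0), (10,1)}, so |H| = 12.

12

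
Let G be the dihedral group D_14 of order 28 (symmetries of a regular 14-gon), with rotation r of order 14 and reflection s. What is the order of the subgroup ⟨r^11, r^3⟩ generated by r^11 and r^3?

14

|⟨r^11⟩| = 14 and |⟨r^3⟩| = 14, so |H| is a multiple of lcm(14, 14) = 14 and divides |G| = 28.
Closing under the operation: H = {e, r, r^2, r^3, r^4, r^5, r^6, r^7, r^8, r^9, r^10, r^11, r^12, r^13}, so |H| = 14.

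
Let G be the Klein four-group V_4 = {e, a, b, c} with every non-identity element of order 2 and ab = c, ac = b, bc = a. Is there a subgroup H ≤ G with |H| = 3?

No

3 does not divide |G| = 4, so by Lagrange no subgroup of order 3 exists.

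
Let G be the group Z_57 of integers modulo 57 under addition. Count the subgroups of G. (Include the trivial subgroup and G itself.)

4

A cyclic group of order 57 has exactly one subgroup for each divisor of 57.
Divisors of 57: 1, 3, 19, 57.
So Z_57 has 4 subgroups.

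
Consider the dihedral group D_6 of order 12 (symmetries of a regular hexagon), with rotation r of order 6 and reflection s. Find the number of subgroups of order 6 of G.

|G| = 12 and 6 | 12, so subgroups of order 6 are possible by Lagrange.
The subgroups of order 6 are: {e, r, r^2, r^3, r^4, r^5}; {e, r^2, r^4, s, r^2s, r^4s}; {e, r^2, r^4, rs, r^3s, r^5s}.
So G has 3 subgroups of order 6.

3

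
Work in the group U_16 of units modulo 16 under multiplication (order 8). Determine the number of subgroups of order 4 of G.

|G| = 8 and 4 | 8, so subgroups of order 4 are possible by Lagrange.
The subgroups of order 4 are: {1, 3, 9, 11}; {1, 5, 9, 13}; {1, 7, 9, 15}.
So G has 3 subgroups of order 4.

3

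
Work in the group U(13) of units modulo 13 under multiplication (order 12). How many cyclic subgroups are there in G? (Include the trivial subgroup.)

Group the elements of G by the cyclic subgroup they generate; each cyclic subgroup of order d accounts for φ(d) elements.
Cyclic subgroups by order — order 1: 1; order 2: 1; order 3: 1; order 4: 1; order 6: 1; order 12: 1.
Total: 6.

6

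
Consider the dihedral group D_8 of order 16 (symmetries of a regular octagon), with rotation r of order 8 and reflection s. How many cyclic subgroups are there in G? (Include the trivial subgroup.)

Group the elements of G by the cyclic subgroup they generate; each cyclic subgroup of order d accounts for φ(d) elements.
Cyclic subgroups by order — order 1: 1; order 2: 9; order 4: 1; order 8: 1.
Total: 12.

12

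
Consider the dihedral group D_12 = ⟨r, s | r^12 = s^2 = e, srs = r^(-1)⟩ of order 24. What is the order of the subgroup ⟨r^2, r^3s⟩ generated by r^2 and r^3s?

|⟨r^2⟩| = 6 and |⟨r^3s⟩| = 2, so |H| is a multiple of lcm(6, 2) = 6 and divides |G| = 24.
Closing under the operation: H = {e, r^2, r^4, r^6, r^8, r^10, rs, r^3s, r^5s, r^7s, r^9s, r^11s}, so |H| = 12.

12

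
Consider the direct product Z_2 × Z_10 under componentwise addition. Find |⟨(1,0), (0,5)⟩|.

4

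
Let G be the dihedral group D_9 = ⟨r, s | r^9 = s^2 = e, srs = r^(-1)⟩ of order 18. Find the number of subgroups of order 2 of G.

|G| = 18 and 2 | 18, so subgroups of order 2 are possible by Lagrange.
The subgroups of order 2 are: {e, r^2s}; {e, r^3s}; {e, r^4s}; {e, r^5s}; … (9 in all).
So G has 9 subgroups of order 2.

9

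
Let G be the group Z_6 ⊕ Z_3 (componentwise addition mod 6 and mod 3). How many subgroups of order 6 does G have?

4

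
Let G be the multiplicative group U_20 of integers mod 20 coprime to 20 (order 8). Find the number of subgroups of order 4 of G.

|G| = 8 and 4 | 8, so subgroups of order 4 are possible by Lagrange.
The subgroups of order 4 are: {1, 9, 11, 19}; {1, 9, 13, 17}; {1, 3, 7, 9}.
So G has 3 subgroups of order 4.

3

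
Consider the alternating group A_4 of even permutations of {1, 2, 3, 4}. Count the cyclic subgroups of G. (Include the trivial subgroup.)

A cyclic subgroup of order d is generated by each of its φ(d) elements of order d, so the cyclic subgroups of order d number (#elements of order d)/φ(d).
Cyclic subgroups by order — order 1: 1; order 2: 3; order 3: 4.
Total: 8.

8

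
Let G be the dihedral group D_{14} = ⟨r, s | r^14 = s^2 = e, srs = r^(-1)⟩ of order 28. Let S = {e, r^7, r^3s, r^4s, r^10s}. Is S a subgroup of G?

|S| = 5 does not divide |G| = 28, so by Lagrange S is not a subgroup.

No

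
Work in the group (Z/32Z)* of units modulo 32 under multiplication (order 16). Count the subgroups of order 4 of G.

|G| = 16 and 4 | 16, so subgroups of order 4 are possible by Lagrange.
The subgroups of order 4 are: {1, 15, 17, 31}; {1, 7, 17, 23}; {1, 9, 17, 25}.
So G has 3 subgroups of order 4.

3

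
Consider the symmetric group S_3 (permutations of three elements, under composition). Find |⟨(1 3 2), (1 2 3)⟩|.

3

|⟨(1 3 2)⟩| = 3 and |⟨(1 2 3)⟩| = 3, so |H| is a multiple of lcm(3, 3) = 3 and divides |G| = 6.
Closing under the operation: H = {e, (1 2 3), (1 3 2)}, so |H| = 3.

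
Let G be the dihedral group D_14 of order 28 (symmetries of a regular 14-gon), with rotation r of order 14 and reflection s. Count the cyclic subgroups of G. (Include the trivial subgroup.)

Each element a generates a cyclic subgroup ⟨a⟩; distinct elements may generate the same one (a cyclic group of order d has φ(d) generators).
Cyclic subgroups by order — order 1: 1; order 2: 15; order 7: 1; order 14: 1.
Total: 18.

18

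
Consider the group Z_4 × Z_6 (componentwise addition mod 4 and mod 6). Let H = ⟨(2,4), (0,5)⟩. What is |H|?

12

|⟨(2,4)⟩| = 6 and |⟨(0,5)⟩| = 6, so |H| is a multiple of lcm(6, 6) = 6 and divides |G| = 24.
Closing under the operation: H = {(0,0), (0,1), (0,2), (0,3), (0,4), (0,5), (2,0), (2,1), (2,2), (2,3), (2,4), (2,5)}, so |H| = 12.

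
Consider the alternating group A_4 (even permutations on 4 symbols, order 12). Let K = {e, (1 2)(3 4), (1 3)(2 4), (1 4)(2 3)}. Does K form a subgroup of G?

|K| = 4 divides |G| = 12, consistent with Lagrange.
K contains the identity, every element's inverse is in K, and K is closed under ∘: it is a subgroup.

Yes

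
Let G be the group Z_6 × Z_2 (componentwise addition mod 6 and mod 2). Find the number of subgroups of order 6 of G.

|G| = 12 and 6 | 12, so subgroups of order 6 are possible by Lagrange.
The subgroups of order 6 are: {(0,0), (0,1), (2,0), (2,1), (4,0), (4,1)}; {(0,0), (1,0), (2,0), (3,0), (4,0), (5,0)}; {(0,0), (1,1), (2,0), (3,1), (4,0), (5,1)}.
So G has 3 subgroups of order 6.

3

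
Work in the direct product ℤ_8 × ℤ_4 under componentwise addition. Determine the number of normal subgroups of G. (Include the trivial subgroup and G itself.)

22

G is abelian, so every subgroup is normal.
G has 22 subgroups in total, hence 22 normal subgroups.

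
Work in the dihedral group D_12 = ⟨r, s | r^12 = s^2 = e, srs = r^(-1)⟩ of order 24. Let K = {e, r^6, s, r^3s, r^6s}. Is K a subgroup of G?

No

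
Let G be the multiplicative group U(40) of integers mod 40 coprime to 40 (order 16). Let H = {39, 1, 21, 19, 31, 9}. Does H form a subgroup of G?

|H| = 6 does not divide |G| = 16, so by Lagrange H is not a subgroup.

No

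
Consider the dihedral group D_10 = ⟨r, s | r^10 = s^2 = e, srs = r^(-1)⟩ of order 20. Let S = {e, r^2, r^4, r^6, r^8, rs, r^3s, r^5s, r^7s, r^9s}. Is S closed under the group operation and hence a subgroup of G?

|S| = 10 divides |G| = 20, consistent with Lagrange.
S contains the identity, every element's inverse is in S, and S is closed under ·: it is a subgroup.

Yes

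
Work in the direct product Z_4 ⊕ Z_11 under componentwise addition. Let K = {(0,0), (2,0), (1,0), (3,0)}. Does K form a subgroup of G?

Yes

|K| = 4 divides |G| = 44, consistent with Lagrange.
K contains the identity, every element's inverse is in K, and K is closed under +: it is a subgroup.
In fact K = ⟨(1,0)⟩.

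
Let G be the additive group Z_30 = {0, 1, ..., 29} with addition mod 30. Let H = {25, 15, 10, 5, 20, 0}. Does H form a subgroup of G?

|H| = 6 divides |G| = 30, consistent with Lagrange.
H contains the identity, every element's inverse is in H, and H is closed under +: it is a subgroup.
In fact H = ⟨5⟩.

Yes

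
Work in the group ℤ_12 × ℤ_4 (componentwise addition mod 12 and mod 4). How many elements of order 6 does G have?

6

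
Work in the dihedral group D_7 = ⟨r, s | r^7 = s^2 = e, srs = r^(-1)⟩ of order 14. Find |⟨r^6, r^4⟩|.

7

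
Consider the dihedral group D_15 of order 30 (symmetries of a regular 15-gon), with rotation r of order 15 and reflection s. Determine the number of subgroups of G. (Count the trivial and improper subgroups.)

|G| = 30, so by Lagrange every subgroup order divides 30. Divisors: 1, 2, 3, 5, 6, 10, 15, 30.
Subgroups by order — order 1: 1; order 2: 15; order 3: 1; order 5: 1; order 6: 5; order 10: 3; order 15: 1; order 30: 1.
Total: 1 + 15 + 1 + 1 + 5 + 3 + 1 + 1 = 28.

28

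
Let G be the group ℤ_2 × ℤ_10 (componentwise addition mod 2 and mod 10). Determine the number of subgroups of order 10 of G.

3

|G| = 20 and 10 | 20, so subgroups of order 10 are possible by Lagrange.
The subgroups of order 10 are: {(0,0), (0,1), (0,2), (0,3), (0,4), (0,5), (0,6), (0,7), (0,8), (0,9)}; {(0,0), (0,2), (0,4), (0,6), (0,8), (1,0), (1,2), (1,4), (1,6), (1,8)}; {(0,0), (0,2), (0,4), (0,6), (0,8), (1,1), (1,3), (1,5), (1,7), (1,9)}.
So G has 3 subgroups of order 10.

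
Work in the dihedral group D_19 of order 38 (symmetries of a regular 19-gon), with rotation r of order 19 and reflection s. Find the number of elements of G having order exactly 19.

Enumerating element orders in G gives 18 elements of order 19.

18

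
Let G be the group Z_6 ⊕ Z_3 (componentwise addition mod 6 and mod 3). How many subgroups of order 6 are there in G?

4

|G| = 18 and 6 | 18, so subgroups of order 6 are possible by Lagrange.
The subgroups of order 6 are: {(0,0), (0,1), (0,2), (3,0), (3,1), (3,2)}; {(0,0), (1,0), (2,0), (3,0), (4,0), (5,0)}; {(0,0), (1,1), (2,2), (3,0), (4,1), (5,2)}; {(0,0), (1,2), (2,1), (3,0), (4,2), (5,1)}.
So G has 4 subgroups of order 6.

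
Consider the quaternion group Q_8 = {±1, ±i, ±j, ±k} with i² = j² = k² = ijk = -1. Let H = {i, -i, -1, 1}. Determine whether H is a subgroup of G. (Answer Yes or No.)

|H| = 4 divides |G| = 8, consistent with Lagrange.
H contains the identity, every element's inverse is in H, and H is closed under ·: it is a subgroup.
In fact H = ⟨-i⟩.

Yes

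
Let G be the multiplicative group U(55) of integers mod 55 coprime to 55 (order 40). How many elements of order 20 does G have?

Enumerating element orders in G gives 16 elements of order 20.

16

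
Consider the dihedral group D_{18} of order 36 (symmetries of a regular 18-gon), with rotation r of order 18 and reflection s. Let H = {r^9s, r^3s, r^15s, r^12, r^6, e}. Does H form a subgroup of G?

|H| = 6 divides |G| = 36, consistent with Lagrange.
H contains the identity, every element's inverse is in H, and H is closed under ·: it is a subgroup.

Yes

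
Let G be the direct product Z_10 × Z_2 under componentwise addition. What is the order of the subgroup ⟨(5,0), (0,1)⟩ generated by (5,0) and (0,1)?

|⟨(5,0)⟩| = 2 and |⟨(0,1)⟩| = 2, so |H| is a multiple of lcm(2, 2) = 2 and divides |G| = 20.
Closing under the operation: H = {(0,0), (0,1), (5,0), (5,1)}, so |H| = 4.

4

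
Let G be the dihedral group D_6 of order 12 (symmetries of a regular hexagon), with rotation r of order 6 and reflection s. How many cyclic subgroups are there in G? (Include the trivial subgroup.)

10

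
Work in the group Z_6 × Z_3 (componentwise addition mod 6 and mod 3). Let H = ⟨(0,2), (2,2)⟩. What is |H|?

|⟨(0,2)⟩| = 3 and |⟨(2,2)⟩| = 3, so |H| is a multiple of lcm(3, 3) = 3 and divides |G| = 18.
Closing under the operation: H = {(0,0), (0,1), (0,2), (2,0), (2,1), (2,2), (4,0), (4,1), (4,2)}, so |H| = 9.

9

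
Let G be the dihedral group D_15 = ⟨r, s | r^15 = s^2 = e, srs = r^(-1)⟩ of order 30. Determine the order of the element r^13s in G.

2

Computing powers of r^13s: the smallest k with (r^13s)^k = e is k = 2.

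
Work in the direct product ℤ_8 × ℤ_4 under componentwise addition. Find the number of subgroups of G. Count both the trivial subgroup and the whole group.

|G| = 32, so by Lagrange every subgroup order divides 32. Divisors: 1, 2, 4, 8, 16, 32.
Subgroups by order — order 1: 1; order 2: 3; order 4: 7; order 8: 7; order 16: 3; order 32: 1.
Total: 1 + 3 + 7 + 7 + 3 + 1 = 22.

22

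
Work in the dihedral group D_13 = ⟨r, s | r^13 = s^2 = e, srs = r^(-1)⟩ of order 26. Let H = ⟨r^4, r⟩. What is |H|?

13

|⟨r^4⟩| = 13 and |⟨r⟩| = 13, so |H| is a multiple of lcm(13, 13) = 13 and divides |G| = 26.
Closing under the operation: H = {e, r, r^2, r^3, r^4, r^5, r^6, r^7, r^8, r^9, r^10, r^11, r^12}, so |H| = 13.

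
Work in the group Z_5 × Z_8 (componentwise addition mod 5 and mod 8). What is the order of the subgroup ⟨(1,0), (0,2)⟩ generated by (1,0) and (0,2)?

20

|⟨(1,0)⟩| = 5 and |⟨(0,2)⟩| = 4, so |H| is a multiple of lcm(5, 4) = 20 and divides |G| = 40.
Closing under the operation: H = {(0,0), (0,2), (0,4), (0,6), (1,0), (1,2), (1,4), (1,6), (2,0), (2,2), (2,4), (2,6), (3,0), (3,2), (3,4), (3,6), (4,0), (4,2), (4,4), (4,6)}, so |H| = 20.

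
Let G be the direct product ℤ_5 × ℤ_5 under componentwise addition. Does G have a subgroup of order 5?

5 | 25. A subgroup of order 5 is {(0,0), (0,1), (0,2), (0,3), (0,4)}.

Yes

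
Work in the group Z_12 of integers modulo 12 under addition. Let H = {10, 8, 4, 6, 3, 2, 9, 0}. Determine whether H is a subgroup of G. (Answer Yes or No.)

No

|H| = 8 does not divide |G| = 12, so by Lagrange H is not a subgroup.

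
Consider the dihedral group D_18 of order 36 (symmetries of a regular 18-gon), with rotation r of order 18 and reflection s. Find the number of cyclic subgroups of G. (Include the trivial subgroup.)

24

Each element a generates a cyclic subgroup ⟨a⟩; distinct elements may generate the same one (a cyclic group of order d has φ(d) generators).
Cyclic subgroups by order — order 1: 1; order 2: 19; order 3: 1; order 6: 1; order 9: 1; order 18: 1.
Total: 24.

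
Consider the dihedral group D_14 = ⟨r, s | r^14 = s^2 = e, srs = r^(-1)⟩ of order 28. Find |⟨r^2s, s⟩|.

|⟨r^2s⟩| = 2 and |⟨s⟩| = 2, so |H| is a multiple of lcm(2, 2) = 2 and divides |G| = 28.
Closing under the operation: H = {e, r^2, r^4, r^6, r^8, r^10, r^12, s, r^2s, r^4s, r^6s, r^8s, r^10s, r^12s}, so |H| = 14.

14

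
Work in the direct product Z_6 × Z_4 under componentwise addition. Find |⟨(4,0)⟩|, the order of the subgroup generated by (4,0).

3

The order of (4,0) in Z_6 × Z_4 is lcm(ord(4) in Z_6, ord(0) in Z_4).
ord(4) = 3 and ord(0) = 1, so |⟨(4,0)⟩| = lcm(3, 1) = 3.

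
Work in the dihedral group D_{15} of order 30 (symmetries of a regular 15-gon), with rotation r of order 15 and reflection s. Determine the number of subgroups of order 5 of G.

|G| = 30 and 5 | 30, so subgroups of order 5 are possible by Lagrange.
The subgroups of order 5 are: {e, r^3, r^6, r^9, r^12}.
So G has 1 subgroup of order 5.

1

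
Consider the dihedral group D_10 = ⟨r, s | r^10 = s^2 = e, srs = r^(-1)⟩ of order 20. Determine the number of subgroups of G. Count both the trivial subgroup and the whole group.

|G| = 20, so by Lagrange every subgroup order divides 20. Divisors: 1, 2, 4, 5, 10, 20.
Subgroups by order — order 1: 1; order 2: 11; order 4: 5; order 5: 1; order 10: 3; order 20: 1.
Total: 1 + 11 + 5 + 1 + 3 + 1 = 22.

22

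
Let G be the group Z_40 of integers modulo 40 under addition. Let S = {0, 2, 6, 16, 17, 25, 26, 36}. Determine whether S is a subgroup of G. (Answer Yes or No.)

16 ∈ S but its inverse 24 ∉ S, so S is not a subgroup.

No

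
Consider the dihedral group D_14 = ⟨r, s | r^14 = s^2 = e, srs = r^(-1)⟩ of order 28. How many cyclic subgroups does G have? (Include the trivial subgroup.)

A cyclic subgroup of order d is generated by each of its φ(d) elements of order d, so the cyclic subgroups of order d number (#elements of order d)/φ(d).
Cyclic subgroups by order — order 1: 1; order 2: 15; order 7: 1; order 14: 1.
Total: 18.

18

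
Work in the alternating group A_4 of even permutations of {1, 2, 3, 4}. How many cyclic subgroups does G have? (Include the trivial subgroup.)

8

Each element a generates a cyclic subgroup ⟨a⟩; distinct elements may generate the same one (a cyclic group of order d has φ(d) generators).
Cyclic subgroups by order — order 1: 1; order 2: 3; order 3: 4.
Total: 8.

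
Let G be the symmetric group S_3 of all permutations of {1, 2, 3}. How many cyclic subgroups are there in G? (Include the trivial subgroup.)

A cyclic subgroup of order d is generated by each of its φ(d) elements of order d, so the cyclic subgroups of order d number (#elements of order d)/φ(d).
Cyclic subgroups by order — order 1: 1; order 2: 3; order 3: 1.
Total: 5.

5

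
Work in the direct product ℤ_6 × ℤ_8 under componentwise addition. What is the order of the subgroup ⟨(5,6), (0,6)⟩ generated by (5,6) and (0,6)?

|⟨(5,6)⟩| = 12 and |⟨(0,6)⟩| = 4, so |H| is a multiple of lcm(12, 4) = 12 and divides |G| = 48.
Closing under the operation: H = {(0,0), (0,2), (0,4), (0,6), (1,0), (1,2), (1,4), (1,6), (2,0), (2,2), (2,4), (2,6), (3,0), (3,2), (3,4), (3,6), (4,0), (4,2), (4,4), (4,6), (5,0), (5,2), (5,4), (5,6)}, so |H| = 24.

24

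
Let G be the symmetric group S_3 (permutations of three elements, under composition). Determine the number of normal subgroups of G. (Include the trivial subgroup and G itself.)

G has 6 subgroups. Checking conjugation-invariance by order — order 1: 1/1 normal; order 2: 0/3 normal; order 3: 1/1 normal; order 6: 1/1 normal.
Total normal subgroups: 3.

3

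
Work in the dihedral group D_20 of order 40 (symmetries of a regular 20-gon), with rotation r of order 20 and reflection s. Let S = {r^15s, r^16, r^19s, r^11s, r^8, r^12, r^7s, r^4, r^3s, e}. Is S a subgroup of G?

Yes

|S| = 10 divides |G| = 40, consistent with Lagrange.
S contains the identity, every element's inverse is in S, and S is closed under ·: it is a subgroup.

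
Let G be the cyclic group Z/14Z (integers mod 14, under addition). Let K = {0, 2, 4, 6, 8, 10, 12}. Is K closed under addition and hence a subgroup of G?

Yes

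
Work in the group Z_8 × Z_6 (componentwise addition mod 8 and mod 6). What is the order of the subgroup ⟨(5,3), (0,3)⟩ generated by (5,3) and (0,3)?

16

|⟨(5,3)⟩| = 8 and |⟨(0,3)⟩| = 2, so |H| is a multiple of lcm(8, 2) = 8 and divides |G| = 48.
Closing under the operation: H = {(0,0), (0,3), (1,0), (1,3), (2,0), (2,3), (3,0), (3,3), (4,0), (4,3), (5,0), (5,3), (6,0), (6,3), (7,0), (7,3)}, so |H| = 16.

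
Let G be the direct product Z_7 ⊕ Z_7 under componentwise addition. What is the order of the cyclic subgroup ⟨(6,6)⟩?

The order of (6,6) in Z_7 × Z_7 is lcm(ord(6) in Z_7, ord(6) in Z_7).
ord(6) = 7 and ord(6) = 7, so |⟨(6,6)⟩| = lcm(7, 7) = 7.

7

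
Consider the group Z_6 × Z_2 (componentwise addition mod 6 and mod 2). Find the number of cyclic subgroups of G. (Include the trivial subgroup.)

8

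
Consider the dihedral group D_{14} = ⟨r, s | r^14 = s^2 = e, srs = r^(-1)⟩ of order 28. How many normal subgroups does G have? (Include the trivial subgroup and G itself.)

G has 28 subgroups. Checking conjugation-invariance by order — order 1: 1/1 normal; order 2: 1/15 normal; order 4: 0/7 normal; order 7: 1/1 normal; order 14: 3/3 normal; order 28: 1/1 normal.
Total normal subgroups: 7.

7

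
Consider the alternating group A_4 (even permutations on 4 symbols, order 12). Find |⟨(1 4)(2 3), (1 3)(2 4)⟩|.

4

|⟨(1 4)(2 3)⟩| = 2 and |⟨(1 3)(2 4)⟩| = 2, so |H| is a multiple of lcm(2, 2) = 2 and divides |G| = 12.
Closing under the operation: H = {e, (1 2)(3 4), (1 3)(2 4), (1 4)(2 3)}, so |H| = 4.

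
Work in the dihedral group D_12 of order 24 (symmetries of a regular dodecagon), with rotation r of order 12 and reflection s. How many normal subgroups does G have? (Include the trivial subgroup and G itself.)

G has 34 subgroups. Checking conjugation-invariance by order — order 1: 1/1 normal; order 2: 1/13 normal; order 3: 1/1 normal; order 4: 1/7 normal; order 6: 1/5 normal; order 8: 0/3 normal; order 12: 3/3 normal; order 24: 1/1 normal.
Total normal subgroups: 9.

9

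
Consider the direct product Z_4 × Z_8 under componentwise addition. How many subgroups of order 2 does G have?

|G| = 32 and 2 | 32, so subgroups of order 2 are possible by Lagrange.
The subgroups of order 2 are: {(0,0), (0,4)}; {(0,0), (2,0)}; {(0,0), (2,4)}.
So G has 3 subgroups of order 2.

3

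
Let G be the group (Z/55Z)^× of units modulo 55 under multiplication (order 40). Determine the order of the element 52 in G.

Compute successive powers of 52 mod 55: 52, 9, 28, 26, 32, 14, 13, 16, …; 52^20 ≡ 1 (mod 55).
So |⟨52⟩| = 20.

20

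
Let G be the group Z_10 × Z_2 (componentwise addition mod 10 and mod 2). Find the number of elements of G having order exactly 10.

An element (a,b) has order lcm(ord(a), ord(b)); count pairs with lcm equal to 10.
Enumerating gives 12 such elements.

12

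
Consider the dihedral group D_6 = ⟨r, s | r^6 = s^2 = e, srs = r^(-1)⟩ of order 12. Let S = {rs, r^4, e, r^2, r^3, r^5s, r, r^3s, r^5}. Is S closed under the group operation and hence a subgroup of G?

No

|S| = 9 does not divide |G| = 12, so by Lagrange S is not a subgroup.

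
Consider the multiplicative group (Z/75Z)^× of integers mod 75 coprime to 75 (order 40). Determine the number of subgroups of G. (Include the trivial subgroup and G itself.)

|G| = 40, so by Lagrange every subgroup order divides 40. Divisors: 1, 2, 4, 5, 8, 10, 20, 40.
Subgroups by order — order 1: 1; order 2: 3; order 4: 3; order 5: 1; order 8: 1; order 10: 3; order 20: 3; order 40: 1.
Total: 1 + 3 + 3 + 1 + 1 + 3 + 3 + 1 = 16.

16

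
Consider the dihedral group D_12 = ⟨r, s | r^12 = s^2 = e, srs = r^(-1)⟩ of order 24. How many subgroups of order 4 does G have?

|G| = 24 and 4 | 24, so subgroups of order 4 are possible by Lagrange.
The subgroups of order 4 are: {e, r^6, r^4s, r^10s}; {e, r^6, r^5s, r^11s}; {e, r^6, r^2s, r^8s}; {e, r^3, r^6, r^9}; … (7 in all).
So G has 7 subgroups of order 4.

7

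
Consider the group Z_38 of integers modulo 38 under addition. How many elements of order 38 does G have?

18

In a cyclic group of order 38, the number of elements of order d (for d | 38) is φ(d).
φ(38) = 18.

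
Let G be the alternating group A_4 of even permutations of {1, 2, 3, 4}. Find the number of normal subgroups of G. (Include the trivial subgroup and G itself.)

G has 10 subgroups. Checking conjugation-invariance by order — order 1: 1/1 normal; order 2: 0/3 normal; order 3: 0/4 normal; order 4: 1/1 normal; order 12: 1/1 normal.
Total normal subgroups: 3.

3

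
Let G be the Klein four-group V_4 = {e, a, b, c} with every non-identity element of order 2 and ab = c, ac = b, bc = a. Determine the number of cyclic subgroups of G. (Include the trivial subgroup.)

4

Each element a generates a cyclic subgroup ⟨a⟩; distinct elements may generate the same one (a cyclic group of order d has φ(d) generators).
Cyclic subgroups by order — order 1: 1; order 2: 3.
Total: 4.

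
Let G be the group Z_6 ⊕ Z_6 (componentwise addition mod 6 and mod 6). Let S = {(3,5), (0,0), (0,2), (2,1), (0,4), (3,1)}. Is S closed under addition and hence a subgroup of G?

(2,1) ∈ S but its inverse (4,5) ∉ S, so S is not a subgroup.

No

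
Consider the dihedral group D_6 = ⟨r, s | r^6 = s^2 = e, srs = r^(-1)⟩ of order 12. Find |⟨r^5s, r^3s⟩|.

|⟨r^5s⟩| = 2 and |⟨r^3s⟩| = 2, so |H| is a multiple of lcm(2, 2) = 2 and divides |G| = 12.
Closing under the operation: H = {e, r^2, r^4, rs, r^3s, r^5s}, so |H| = 6.

6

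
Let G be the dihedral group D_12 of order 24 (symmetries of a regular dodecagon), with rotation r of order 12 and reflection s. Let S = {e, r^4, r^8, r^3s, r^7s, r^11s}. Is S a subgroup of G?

|S| = 6 divides |G| = 24, consistent with Lagrange.
S contains the identity, every element's inverse is in S, and S is closed under ·: it is a subgroup.

Yes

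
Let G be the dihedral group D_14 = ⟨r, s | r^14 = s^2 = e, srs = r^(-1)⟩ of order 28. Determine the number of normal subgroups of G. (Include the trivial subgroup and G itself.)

G has 28 subgroups. Checking conjugation-invariance by order — order 1: 1/1 normal; order 2: 1/15 normal; order 4: 0/7 normal; order 7: 1/1 normal; order 14: 3/3 normal; order 28: 1/1 normal.
Total normal subgroups: 7.

7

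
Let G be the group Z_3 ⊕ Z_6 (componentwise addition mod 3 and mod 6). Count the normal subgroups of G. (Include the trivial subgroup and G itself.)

G is abelian, so every subgroup is normal.
G has 12 subgroups in total, hence 12 normal subgroups.

12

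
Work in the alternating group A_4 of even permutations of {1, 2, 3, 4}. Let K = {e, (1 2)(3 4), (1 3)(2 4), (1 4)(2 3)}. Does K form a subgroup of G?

Yes

|K| = 4 divides |G| = 12, consistent with Lagrange.
K contains the identity, every element's inverse is in K, and K is closed under ∘: it is a subgroup.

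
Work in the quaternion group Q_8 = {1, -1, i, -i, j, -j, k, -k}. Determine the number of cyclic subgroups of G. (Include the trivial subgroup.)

Group the elements of G by the cyclic subgroup they generate; each cyclic subgroup of order d accounts for φ(d) elements.
Cyclic subgroups by order — order 1: 1; order 2: 1; order 4: 3.
Total: 5.

5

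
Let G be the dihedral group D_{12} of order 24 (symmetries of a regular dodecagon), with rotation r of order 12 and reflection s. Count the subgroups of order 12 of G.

3

|G| = 24 and 12 | 24, so subgroups of order 12 are possible by Lagrange.
The subgroups of order 12 are: {e, r, r^2, r^3, r^4, r^5, r^6, r^7, r^8, r^9, r^10, r^11}; {e, r^2, r^4, r^6, r^8, r^10, s, r^2s, r^4s, r^6s, r^8s, r^10s}; {e, r^2, r^4, r^6, r^8, r^10, rs, r^3s, r^5s, r^7s, r^9s, r^11s}.
So G has 3 subgroups of order 12.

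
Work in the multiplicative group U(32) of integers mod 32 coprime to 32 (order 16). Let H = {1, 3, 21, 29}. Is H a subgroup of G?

No

3 ∈ H but its inverse 11 ∉ H, so H is not a subgroup.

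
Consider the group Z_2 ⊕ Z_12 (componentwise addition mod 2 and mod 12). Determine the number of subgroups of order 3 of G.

|G| = 24 and 3 | 24, so subgroups of order 3 are possible by Lagrange.
The subgroups of order 3 are: {(0,0), (0,4), (0,8)}.
So G has 1 subgroup of order 3.

1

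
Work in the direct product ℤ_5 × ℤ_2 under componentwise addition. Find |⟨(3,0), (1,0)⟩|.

|⟨(3,0)⟩| = 5 and |⟨(1,0)⟩| = 5, so |H| is a multiple of lcm(5, 5) = 5 and divides |G| = 10.
Closing under the operation: H = {(0,0), (1,0), (2,0), (3,0), (4,0)}, so |H| = 5.

5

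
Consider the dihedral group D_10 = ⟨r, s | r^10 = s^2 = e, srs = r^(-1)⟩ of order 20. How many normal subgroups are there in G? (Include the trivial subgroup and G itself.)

7

G has 22 subgroups. Checking conjugation-invariance by order — order 1: 1/1 normal; order 2: 1/11 normal; order 4: 0/5 normal; order 5: 1/1 normal; order 10: 3/3 normal; order 20: 1/1 normal.
Total normal subgroups: 7.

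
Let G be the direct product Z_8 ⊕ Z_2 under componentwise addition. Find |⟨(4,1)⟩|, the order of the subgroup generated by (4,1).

2

The order of (4,1) in Z_8 × Z_2 is lcm(ord(4) in Z_8, ord(1) in Z_2).
ord(4) = 2 and ord(1) = 2, so |⟨(4,1)⟩| = lcm(2, 2) = 2.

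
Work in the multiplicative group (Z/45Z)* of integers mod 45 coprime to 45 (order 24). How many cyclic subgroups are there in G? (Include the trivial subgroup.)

12

Each element a generates a cyclic subgroup ⟨a⟩; distinct elements may generate the same one (a cyclic group of order d has φ(d) generators).
Cyclic subgroups by order — order 1: 1; order 2: 3; order 3: 1; order 4: 2; order 6: 3; order 12: 2.
Total: 12.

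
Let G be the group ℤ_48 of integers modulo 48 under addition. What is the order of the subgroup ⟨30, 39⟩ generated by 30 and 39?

|⟨30⟩| = 8 and |⟨39⟩| = 16, so |H| is a multiple of lcm(8, 16) = 16 and divides |G| = 48.
Closing under the operation: H = {0, 3, 6, 9, 12, 15, 18, 21, 24, 27, 30, 33, 36, 39, 42, 45}, so |H| = 16.

16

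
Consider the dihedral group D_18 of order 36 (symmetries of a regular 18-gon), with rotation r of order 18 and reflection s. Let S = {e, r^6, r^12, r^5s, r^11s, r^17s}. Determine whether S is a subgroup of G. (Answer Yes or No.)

Yes

|S| = 6 divides |G| = 36, consistent with Lagrange.
S contains the identity, every element's inverse is in S, and S is closed under ·: it is a subgroup.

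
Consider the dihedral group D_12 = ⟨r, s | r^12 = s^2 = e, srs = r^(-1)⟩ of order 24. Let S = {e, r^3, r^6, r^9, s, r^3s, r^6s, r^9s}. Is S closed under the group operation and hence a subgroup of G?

Yes

|S| = 8 divides |G| = 24, consistent with Lagrange.
S contains the identity, every element's inverse is in S, and S is closed under ·: it is a subgroup.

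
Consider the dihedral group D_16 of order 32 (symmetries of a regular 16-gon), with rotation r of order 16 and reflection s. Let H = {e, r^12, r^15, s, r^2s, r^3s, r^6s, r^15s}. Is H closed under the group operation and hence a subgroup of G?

No

r^15 ∈ H but its inverse r ∉ H, so H is not a subgroup.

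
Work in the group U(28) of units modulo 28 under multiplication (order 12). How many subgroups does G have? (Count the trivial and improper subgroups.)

|G| = 12, so by Lagrange every subgroup order divides 12. Divisors: 1, 2, 3, 4, 6, 12.
Subgroups by order — order 1: 1; order 2: 3; order 3: 1; order 4: 1; order 6: 3; order 12: 1.
Total: 1 + 3 + 1 + 1 + 3 + 1 = 10.

10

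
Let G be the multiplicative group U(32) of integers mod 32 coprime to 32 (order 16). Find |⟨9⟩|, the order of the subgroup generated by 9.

Compute successive powers of 9 mod 32: 9, 17, 25, 1; 9^4 ≡ 1 (mod 32).
So |⟨9⟩| = 4.

4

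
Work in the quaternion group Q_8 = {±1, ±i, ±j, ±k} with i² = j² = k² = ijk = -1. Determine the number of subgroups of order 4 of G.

|G| = 8 and 4 | 8, so subgroups of order 4 are possible by Lagrange.
The subgroups of order 4 are: {1, -1, i, -i}; {1, -1, j, -j}; {1, -1, k, -k}.
So G has 3 subgroups of order 4.

3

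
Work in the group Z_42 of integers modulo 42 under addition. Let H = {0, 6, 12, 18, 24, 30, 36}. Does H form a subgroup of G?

Yes

|H| = 7 divides |G| = 42, consistent with Lagrange.
H contains the identity, every element's inverse is in H, and H is closed under +: it is a subgroup.
In fact H = ⟨18⟩.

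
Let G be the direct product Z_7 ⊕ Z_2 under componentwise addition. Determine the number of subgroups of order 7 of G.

|G| = 14 and 7 | 14, so subgroups of order 7 are possible by Lagrange.
The subgroups of order 7 are: {(0,0), (1,0), (2,0), (3,0), (4,0), (5,0), (6,0)}.
So G has 1 subgroup of order 7.

1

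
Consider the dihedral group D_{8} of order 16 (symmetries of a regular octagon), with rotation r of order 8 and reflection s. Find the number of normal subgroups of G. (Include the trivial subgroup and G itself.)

G has 19 subgroups. Checking conjugation-invariance by order — order 1: 1/1 normal; order 2: 1/9 normal; order 4: 1/5 normal; order 8: 3/3 normal; order 16: 1/1 normal.
Total normal subgroups: 7.

7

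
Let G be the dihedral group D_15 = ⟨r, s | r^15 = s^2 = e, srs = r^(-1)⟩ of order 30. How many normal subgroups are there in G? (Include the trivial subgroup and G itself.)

5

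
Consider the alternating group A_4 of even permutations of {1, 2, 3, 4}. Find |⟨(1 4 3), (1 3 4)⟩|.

3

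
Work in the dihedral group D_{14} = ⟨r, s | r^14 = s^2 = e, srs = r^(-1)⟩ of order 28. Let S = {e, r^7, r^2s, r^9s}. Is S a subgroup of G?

Yes

|S| = 4 divides |G| = 28, consistent with Lagrange.
S contains the identity, every element's inverse is in S, and S is closed under ·: it is a subgroup.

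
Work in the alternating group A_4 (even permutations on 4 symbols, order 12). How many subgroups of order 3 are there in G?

4

|G| = 12 and 3 | 12, so subgroups of order 3 are possible by Lagrange.
The subgroups of order 3 are: {e, (1 2 3), (1 3 2)}; {e, (1 2 4), (1 4 2)}; {e, (1 3 4), (1 4 3)}; {e, (2 3 4), (2 4 3)}.
So G has 4 subgroups of order 3.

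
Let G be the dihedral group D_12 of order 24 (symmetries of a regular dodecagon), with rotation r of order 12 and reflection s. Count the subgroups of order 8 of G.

3

|G| = 24 and 8 | 24, so subgroups of order 8 are possible by Lagrange.
The subgroups of order 8 are: {e, r^3, r^6, r^9, rs, r^4s, r^7s, r^10s}; {e, r^3, r^6, r^9, r^2s, r^5s, r^8s, r^11s}; {e, r^3, r^6, r^9, s, r^3s, r^6s, r^9s}.
So G has 3 subgroups of order 8.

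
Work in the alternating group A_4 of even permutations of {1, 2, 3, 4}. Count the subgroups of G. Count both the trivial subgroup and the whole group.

|G| = 12, so by Lagrange every subgroup order divides 12. Divisors: 1, 2, 3, 4, 6, 12.
Subgroups by order — order 1: 1; order 2: 3; order 3: 4; order 4: 1; order 6: 0; order 12: 1.
Total: 1 + 3 + 4 + 1 + 0 + 1 = 10.

10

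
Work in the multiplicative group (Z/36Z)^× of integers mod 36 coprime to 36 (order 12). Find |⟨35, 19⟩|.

4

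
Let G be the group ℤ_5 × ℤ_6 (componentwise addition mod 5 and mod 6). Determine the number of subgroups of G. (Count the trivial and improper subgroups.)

8

|G| = 30, so by Lagrange every subgroup order divides 30. Divisors: 1, 2, 3, 5, 6, 10, 15, 30.
Subgroups by order — order 1: 1; order 2: 1; order 3: 1; order 5: 1; order 6: 1; order 10: 1; order 15: 1; order 30: 1.
Total: 1 + 1 + 1 + 1 + 1 + 1 + 1 + 1 = 8.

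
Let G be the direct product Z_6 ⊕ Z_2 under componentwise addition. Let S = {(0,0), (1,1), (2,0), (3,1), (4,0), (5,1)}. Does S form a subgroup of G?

Yes

|S| = 6 divides |G| = 12, consistent with Lagrange.
S contains the identity, every element's inverse is in S, and S is closed under +: it is a subgroup.
In fact S = ⟨(1,1)⟩.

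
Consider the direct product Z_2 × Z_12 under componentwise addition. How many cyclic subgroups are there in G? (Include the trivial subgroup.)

Group the elements of G by the cyclic subgroup they generate; each cyclic subgroup of order d accounts for φ(d) elements.
Cyclic subgroups by order — order 1: 1; order 2: 3; order 3: 1; order 4: 2; order 6: 3; order 12: 2.
Total: 12.

12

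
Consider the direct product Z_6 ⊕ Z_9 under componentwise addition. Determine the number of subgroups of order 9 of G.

4

|G| = 54 and 9 | 54, so subgroups of order 9 are possible by Lagrange.
The subgroups of order 9 are: {(0,0), (0,1), (0,2), (0,3), (0,4), (0,5), (0,6), (0,7), (0,8)}; {(0,0), (0,3), (0,6), (2,0), (2,3), (2,6), (4,0), (4,3), (4,6)}; {(0,0), (0,3), (0,6), (2,1), (2,4), (2,7), (4,2), (4,5), (4,8)}; {(0,0), (0,3), (0,6), (2,2), (2,5), (2,8), (4,1), (4,4), (4,7)}.
So G has 4 subgroups of order 9.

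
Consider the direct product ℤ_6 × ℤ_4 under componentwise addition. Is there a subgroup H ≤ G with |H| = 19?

No

19 does not divide |G| = 24, so by Lagrange no subgroup of order 19 exists.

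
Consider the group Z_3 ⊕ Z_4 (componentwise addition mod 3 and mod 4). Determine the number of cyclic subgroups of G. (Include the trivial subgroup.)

A cyclic subgroup of order d is generated by each of its φ(d) elements of order d, so the cyclic subgroups of order d number (#elements of order d)/φ(d).
Cyclic subgroups by order — order 1: 1; order 2: 1; order 3: 1; order 4: 1; order 6: 1; order 12: 1.
Total: 6.

6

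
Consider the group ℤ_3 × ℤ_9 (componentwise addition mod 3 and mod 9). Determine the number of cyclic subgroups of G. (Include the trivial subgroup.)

8

A cyclic subgroup of order d is generated by each of its φ(d) elements of order d, so the cyclic subgroups of order d number (#elements of order d)/φ(d).
Cyclic subgroups by order — order 1: 1; order 3: 4; order 9: 3.
Total: 8.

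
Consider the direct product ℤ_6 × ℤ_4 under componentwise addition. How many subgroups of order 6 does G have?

3

|G| = 24 and 6 | 24, so subgroups of order 6 are possible by Lagrange.
The subgroups of order 6 are: {(0,0), (0,2), (2,0), (2,2), (4,0), (4,2)}; {(0,0), (1,0), (2,0), (3,0), (4,0), (5,0)}; {(0,0), (1,2), (2,0), (3,2), (4,0), (5,2)}.
So G has 3 subgroups of order 6.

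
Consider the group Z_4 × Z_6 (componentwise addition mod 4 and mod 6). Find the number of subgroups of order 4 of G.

3

|G| = 24 and 4 | 24, so subgroups of order 4 are possible by Lagrange.
The subgroups of order 4 are: {(0,0), (0,3), (2,0), (2,3)}; {(0,0), (1,0), (2,0), (3,0)}; {(0,0), (1,3), (2,0), (3,3)}.
So G has 3 subgroups of order 4.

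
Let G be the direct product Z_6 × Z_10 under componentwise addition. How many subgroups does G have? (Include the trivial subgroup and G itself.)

20

|G| = 60, so by Lagrange every subgroup order divides 60. Divisors: 1, 2, 3, 4, 5, 6, 10, 12, 15, 20, 30, 60.
Subgroups by order — order 1: 1; order 2: 3; order 3: 1; order 4: 1; order 5: 1; order 6: 3; order 10: 3; order 12: 1; order 15: 1; order 20: 1; order 30: 3; order 60: 1.
Total: 1 + 3 + 1 + 1 + 1 + 3 + 3 + 1 + 1 + 1 + 3 + 1 = 20.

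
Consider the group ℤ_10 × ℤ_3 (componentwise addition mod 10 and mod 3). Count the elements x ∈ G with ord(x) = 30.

8

An element (a,b) has order lcm(ord(a), ord(b)); count pairs with lcm equal to 30.
Enumerating gives 8 such elements.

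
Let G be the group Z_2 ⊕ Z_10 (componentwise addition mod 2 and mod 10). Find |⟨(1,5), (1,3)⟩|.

|⟨(1,5)⟩| = 2 and |⟨(1,3)⟩| = 10, so |H| is a multiple of lcm(2, 10) = 10 and divides |G| = 20.
Closing under the operation: H = {(0,0), (0,2), (0,4), (0,6), (0,8), (1,1), (1,3), (1,5), (1,7), (1,9)}, so |H| = 10.

10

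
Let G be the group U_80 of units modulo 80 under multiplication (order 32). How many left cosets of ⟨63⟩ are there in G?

8

|⟨63⟩| = 4 and |G| = 32.
By Lagrange, [G : H] = |G|/|H| = 32/4 = 8.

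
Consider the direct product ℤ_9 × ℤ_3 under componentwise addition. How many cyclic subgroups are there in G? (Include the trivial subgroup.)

Each element a generates a cyclic subgroup ⟨a⟩; distinct elements may generate the same one (a cyclic group of order d has φ(d) generators).
Cyclic subgroups by order — order 1: 1; order 3: 4; order 9: 3.
Total: 8.

8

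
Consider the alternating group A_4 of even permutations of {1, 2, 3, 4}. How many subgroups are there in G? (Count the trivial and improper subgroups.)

10

|G| = 12, so by Lagrange every subgroup order divides 12. Divisors: 1, 2, 3, 4, 6, 12.
Subgroups by order — order 1: 1; order 2: 3; order 3: 4; order 4: 1; order 6: 0; order 12: 1.
Total: 1 + 3 + 4 + 1 + 0 + 1 = 10.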